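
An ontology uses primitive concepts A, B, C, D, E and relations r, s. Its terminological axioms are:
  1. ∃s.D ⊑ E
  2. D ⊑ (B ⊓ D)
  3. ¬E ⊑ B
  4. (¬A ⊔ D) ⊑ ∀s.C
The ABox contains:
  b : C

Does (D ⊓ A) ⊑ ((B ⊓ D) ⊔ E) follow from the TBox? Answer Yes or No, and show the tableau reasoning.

Yes

1. (D ⊓ A) ⊑ ((B ⊓ D) ⊔ E)  ⇔  ((D ⊓ A) ⊓ ((¬B ⊔ ¬D) ⊓ ¬E)) unsat w.r.t. T
   all branches close; clash {D, ¬D} at x₀
2. Hence (D ⊓ A) ⊑ ((B ⊓ D) ⊔ E): entailed.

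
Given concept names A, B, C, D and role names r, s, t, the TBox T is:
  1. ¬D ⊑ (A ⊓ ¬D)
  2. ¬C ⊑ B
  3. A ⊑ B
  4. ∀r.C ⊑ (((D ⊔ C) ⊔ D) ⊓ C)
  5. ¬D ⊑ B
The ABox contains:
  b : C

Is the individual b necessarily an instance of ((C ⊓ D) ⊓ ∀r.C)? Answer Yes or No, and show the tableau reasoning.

1. b : ((C ⊓ D) ⊓ ∀r.C)?  L(b) = {C} ∪ {((¬C ⊔ ¬D) ⊔ ∃r.¬C)}
   open: L(b) ⊇ {C, D, ¬A, ∃r.¬C} (+ ∃-successors) — b ∉ ((C ⊓ D) ⊓ ∀r.C) possible
2. Hence b : ((C ⊓ D) ⊓ ∀r.C): not entailed.

No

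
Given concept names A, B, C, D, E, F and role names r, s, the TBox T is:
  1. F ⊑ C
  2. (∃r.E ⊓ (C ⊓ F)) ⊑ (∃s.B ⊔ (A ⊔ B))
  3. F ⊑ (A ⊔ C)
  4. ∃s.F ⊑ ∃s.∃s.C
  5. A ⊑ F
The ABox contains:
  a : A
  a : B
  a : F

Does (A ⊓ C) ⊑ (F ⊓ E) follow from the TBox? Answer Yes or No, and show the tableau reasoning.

No

1. (A ⊓ C) ⊑ (F ⊓ E)  ⇔  ((A ⊓ C) ⊓ (¬F ⊔ ¬E)) unsat w.r.t. T
   apply at x₀: A⊑F
   open: L(x₀) ⊇ {A, C, F, ¬E, ∀r.¬E, …}
2. Hence (A ⊓ C) ⊑ (F ⊓ E): not entailed.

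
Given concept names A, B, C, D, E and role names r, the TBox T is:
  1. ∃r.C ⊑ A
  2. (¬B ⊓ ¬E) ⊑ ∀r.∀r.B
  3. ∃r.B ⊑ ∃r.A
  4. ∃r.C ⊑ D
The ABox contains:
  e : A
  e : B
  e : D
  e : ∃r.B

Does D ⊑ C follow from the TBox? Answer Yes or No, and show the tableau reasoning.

1. D ⊑ C  ⇔  (D ⊓ ¬C) unsat w.r.t. T
   open: L(x₀) ⊇ {B, D, ¬C, ∀r.¬B, ∀r.¬C}
2. Hence D ⊑ C: not entailed.

No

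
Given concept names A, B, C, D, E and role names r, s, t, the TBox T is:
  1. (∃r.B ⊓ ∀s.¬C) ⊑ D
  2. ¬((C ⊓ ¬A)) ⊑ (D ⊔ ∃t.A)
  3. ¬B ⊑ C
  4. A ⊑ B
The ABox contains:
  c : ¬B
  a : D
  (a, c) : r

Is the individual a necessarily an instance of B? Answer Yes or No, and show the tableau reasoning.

1. a : B?  L(a) = {D} ∪ {¬B}
   apply at a: ¬B⊑C
   open: L(a) ⊇ {C, D, ¬A, ¬B} — a ∉ B possible
2. Hence a : B: not entailed.

No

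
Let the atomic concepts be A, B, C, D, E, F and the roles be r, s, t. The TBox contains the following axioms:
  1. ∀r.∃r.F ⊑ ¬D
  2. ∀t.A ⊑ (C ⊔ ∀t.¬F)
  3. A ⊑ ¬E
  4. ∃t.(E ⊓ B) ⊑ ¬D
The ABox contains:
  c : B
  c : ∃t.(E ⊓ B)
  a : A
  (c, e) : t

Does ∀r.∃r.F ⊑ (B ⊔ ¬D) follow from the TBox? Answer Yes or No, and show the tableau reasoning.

1. ∀r.∃r.F ⊑ (B ⊔ ¬D)  ⇔  (∀r.∃r.F ⊓ (¬B ⊓ D)) unsat w.r.t. T
   all branches close; clash {D, ¬D} at x₀
2. Hence ∀r.∃r.F ⊑ (B ⊔ ¬D): entailed.

Yes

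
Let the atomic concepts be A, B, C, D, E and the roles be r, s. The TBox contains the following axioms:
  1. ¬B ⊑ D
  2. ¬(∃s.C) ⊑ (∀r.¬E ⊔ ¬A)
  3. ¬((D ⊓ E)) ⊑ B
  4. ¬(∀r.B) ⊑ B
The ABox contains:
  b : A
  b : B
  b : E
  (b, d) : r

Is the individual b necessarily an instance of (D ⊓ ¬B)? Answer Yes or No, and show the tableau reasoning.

No

1. b : (D ⊓ ¬B)?  L(b) = {A, B, E} ∪ {(¬D ⊔ B)}
   open: L(b) ⊇ {A, B, E, ∃s.C} (+ ∃-successors) — b ∉ (D ⊓ ¬B) possible
2. Hence b : (D ⊓ ¬B): not entailed.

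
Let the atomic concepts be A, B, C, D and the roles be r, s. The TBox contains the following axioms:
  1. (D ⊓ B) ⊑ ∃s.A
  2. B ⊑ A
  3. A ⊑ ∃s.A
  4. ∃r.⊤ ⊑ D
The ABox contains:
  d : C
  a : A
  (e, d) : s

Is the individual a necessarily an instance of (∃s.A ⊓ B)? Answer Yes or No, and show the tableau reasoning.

1. a : (∃s.A ⊓ B)?  L(a) = {A} ∪ {(∀s.¬A ⊔ ¬B)}
   apply at a: A⊑∃s.A
   open: L(a) ⊇ {A, ¬B, ∀r.⊥, ∃s.A} (+ ∃-successors) — a ∉ (∃s.A ⊓ B) possible
2. Hence a : (∃s.A ⊓ B): not entailed.

No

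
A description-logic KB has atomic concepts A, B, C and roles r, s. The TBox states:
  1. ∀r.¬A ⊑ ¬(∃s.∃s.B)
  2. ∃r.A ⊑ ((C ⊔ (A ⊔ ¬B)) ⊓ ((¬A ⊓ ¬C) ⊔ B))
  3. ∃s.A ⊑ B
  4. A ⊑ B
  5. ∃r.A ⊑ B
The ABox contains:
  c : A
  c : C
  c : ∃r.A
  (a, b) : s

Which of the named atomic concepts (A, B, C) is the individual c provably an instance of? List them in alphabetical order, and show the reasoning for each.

{A, B, C}

1. c : A?  L(c) = {A, C, ∃r.A} ∪ {¬A}
   clash {A, ¬A} at c — c ∈ A
2. c : B?  L(c) = {A, C, ∃r.A} ∪ {¬B}
   clash {B, ¬B} at c — c ∈ B
3. c : C?  L(c) = {A, C, ∃r.A} ∪ {¬C}
   clash {C, ¬C} at c — c ∈ C
4. Entailed for c: {A, B, C}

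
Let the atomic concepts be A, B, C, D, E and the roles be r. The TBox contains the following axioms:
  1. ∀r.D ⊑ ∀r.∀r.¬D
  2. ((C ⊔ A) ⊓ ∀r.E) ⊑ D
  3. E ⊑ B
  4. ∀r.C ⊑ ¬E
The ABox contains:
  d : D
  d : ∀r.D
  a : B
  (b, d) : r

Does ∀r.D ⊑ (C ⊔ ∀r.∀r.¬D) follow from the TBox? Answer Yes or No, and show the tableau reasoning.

Yes

1. ∀r.D ⊑ (C ⊔ ∀r.∀r.¬D)  ⇔  (∀r.D ⊓ (¬C ⊓ ∃r.∃r.D)) unsat w.r.t. T
   all branches close; clash {D, ¬D} at an ∃-successor
2. Hence ∀r.D ⊑ (C ⊔ ∀r.∀r.¬D): entailed.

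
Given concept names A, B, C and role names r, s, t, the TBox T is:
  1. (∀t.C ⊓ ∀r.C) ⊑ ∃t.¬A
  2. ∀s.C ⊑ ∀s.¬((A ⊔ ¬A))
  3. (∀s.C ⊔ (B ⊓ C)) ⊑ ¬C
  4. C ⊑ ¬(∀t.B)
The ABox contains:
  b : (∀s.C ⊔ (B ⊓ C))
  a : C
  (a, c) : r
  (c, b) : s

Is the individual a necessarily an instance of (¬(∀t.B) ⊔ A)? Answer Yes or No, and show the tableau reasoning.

Yes

1. a : (¬(∀t.B) ⊔ A)?  L(a) = {C} ∪ {(∀t.B ⊓ ¬A)}
   clash {C, ¬C} at a — a ∈ (¬(∀t.B) ⊔ A)
2. Hence a : (¬(∀t.B) ⊔ A): entailed.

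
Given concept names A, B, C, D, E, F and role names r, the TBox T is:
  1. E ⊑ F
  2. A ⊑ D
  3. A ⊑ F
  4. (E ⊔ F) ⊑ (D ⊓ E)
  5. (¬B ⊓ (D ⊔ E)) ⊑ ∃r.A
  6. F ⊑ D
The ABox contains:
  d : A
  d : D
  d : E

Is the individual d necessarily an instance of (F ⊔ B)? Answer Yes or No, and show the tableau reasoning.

Yes

1. d : (F ⊔ B)?  L(d) = {A, D, E} ∪ {(¬F ⊓ ¬B)}
   clash {F, ¬F} at d — d ∈ (F ⊔ B)
2. Hence d : (F ⊔ B): entailed.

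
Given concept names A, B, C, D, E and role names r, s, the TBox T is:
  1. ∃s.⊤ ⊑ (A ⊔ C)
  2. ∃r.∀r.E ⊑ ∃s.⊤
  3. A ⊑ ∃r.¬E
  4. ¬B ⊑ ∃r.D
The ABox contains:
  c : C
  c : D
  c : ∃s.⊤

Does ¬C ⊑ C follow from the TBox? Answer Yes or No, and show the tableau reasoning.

No

1. ¬C ⊑ C  ⇔  (¬C ⊓ ¬C) unsat w.r.t. T
   open: L(x₀) ⊇ {B, ¬A, ¬C, ∀r.∃r.¬E, ∀s.⊥}
2. Hence ¬C ⊑ C: not entailed.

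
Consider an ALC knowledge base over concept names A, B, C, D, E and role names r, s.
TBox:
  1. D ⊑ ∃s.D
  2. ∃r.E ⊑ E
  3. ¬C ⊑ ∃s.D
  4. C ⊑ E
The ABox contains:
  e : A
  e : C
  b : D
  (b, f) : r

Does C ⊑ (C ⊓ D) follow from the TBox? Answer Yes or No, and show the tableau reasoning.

No

1. C ⊑ (C ⊓ D)  ⇔  (C ⊓ (¬C ⊔ ¬D)) unsat w.r.t. T
   apply at x₀: C⊑E
   open: L(x₀) ⊇ {C, E, ¬D}
2. Hence C ⊑ (C ⊓ D): not entailed.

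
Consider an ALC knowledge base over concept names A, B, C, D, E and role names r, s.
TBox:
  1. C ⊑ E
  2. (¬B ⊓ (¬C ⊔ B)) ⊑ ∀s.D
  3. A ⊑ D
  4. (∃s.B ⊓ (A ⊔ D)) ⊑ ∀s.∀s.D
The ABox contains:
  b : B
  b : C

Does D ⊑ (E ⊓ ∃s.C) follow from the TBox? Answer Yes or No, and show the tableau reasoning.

1. D ⊑ (E ⊓ ∃s.C)  ⇔  (D ⊓ (¬E ⊔ ∀s.¬C)) unsat w.r.t. T
   open: L(x₀) ⊇ {B, D, ¬C, ¬E, ∀s.¬B}
2. Hence D ⊑ (E ⊓ ∃s.C): not entailed.

No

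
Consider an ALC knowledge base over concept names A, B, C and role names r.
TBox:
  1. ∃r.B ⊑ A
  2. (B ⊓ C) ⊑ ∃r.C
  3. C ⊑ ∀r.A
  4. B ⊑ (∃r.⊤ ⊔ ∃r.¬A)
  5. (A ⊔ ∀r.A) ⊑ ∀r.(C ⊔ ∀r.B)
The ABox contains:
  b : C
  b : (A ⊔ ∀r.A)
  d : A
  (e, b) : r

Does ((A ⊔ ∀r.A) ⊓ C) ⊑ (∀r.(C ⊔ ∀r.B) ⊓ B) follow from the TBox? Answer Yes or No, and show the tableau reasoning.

1. ((A ⊔ ∀r.A) ⊓ C) ⊑ (∀r.(C ⊔ ∀r.B) ⊓ B)  ⇔  (((A ⊔ ∀r.A) ⊓ C) ⊓ (∃r.(¬C ⊓ ∃r.¬B) ⊔ ¬B)) unsat w.r.t. T
   apply at x₀: C⊑∀r.A; (A ⊔ ∀r.A)⊑∀r.(C ⊔ ∀r.B)
   open: L(x₀) ⊇ {A, C, ¬B, ∀r.(C ⊔ ∀r.B), ∀r.A}
2. Hence ((A ⊔ ∀r.A) ⊓ C) ⊑ (∀r.(C ⊔ ∀r.B) ⊓ B): not entailed.

No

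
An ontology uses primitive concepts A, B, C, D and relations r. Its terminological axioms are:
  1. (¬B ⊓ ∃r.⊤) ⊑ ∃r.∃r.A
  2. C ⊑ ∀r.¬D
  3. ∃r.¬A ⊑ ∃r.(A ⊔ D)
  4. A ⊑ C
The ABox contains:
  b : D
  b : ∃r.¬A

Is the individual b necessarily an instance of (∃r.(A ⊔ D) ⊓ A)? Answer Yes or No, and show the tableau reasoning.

No

1. b : (∃r.(A ⊔ D) ⊓ A)?  L(b) = {D, ∃r.¬A} ∪ {(∀r.(¬A ⊓ ¬D) ⊔ ¬A)}
   apply at b: ∃r.¬A⊑∃r.(A ⊔ D)
   open: L(b) ⊇ {B, D, ¬A, ¬C, ∃r.(A ⊔ D), …} (+ ∃-successors) — b ∉ (∃r.(A ⊔ D) ⊓ A) possible
2. Hence b : (∃r.(A ⊔ D) ⊓ A): not entailed.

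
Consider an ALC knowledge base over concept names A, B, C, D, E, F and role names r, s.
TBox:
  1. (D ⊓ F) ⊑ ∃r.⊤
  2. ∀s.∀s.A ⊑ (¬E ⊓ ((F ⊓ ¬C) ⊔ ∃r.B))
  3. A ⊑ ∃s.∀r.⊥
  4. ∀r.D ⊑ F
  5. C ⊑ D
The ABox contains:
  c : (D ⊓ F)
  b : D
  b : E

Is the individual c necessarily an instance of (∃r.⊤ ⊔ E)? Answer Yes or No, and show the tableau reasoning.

1. c : (∃r.⊤ ⊔ E)?  L(c) = {(D ⊓ F)} ∪ {(∀r.⊥ ⊓ ¬E)}
   clash ⊥ at an ∃-successor — c ∈ (∃r.⊤ ⊔ E)
2. Hence c : (∃r.⊤ ⊔ E): entailed.

Yes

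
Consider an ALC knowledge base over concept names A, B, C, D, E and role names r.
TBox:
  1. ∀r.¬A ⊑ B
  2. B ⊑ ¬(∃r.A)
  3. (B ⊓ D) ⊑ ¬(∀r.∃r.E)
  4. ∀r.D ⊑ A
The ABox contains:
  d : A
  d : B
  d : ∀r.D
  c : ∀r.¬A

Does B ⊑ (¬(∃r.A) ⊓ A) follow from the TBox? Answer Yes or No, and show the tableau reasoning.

1. B ⊑ (¬(∃r.A) ⊓ A)  ⇔  (B ⊓ (∃r.A ⊔ ¬A)) unsat w.r.t. T
   apply at x₀: B⊑¬(∃r.A)
   open: L(x₀) ⊇ {B, ¬A, ¬D, ∀r.¬A, ∃r.¬D} (+ ∃-successors)
2. Hence B ⊑ (¬(∃r.A) ⊓ A): not entailed.

No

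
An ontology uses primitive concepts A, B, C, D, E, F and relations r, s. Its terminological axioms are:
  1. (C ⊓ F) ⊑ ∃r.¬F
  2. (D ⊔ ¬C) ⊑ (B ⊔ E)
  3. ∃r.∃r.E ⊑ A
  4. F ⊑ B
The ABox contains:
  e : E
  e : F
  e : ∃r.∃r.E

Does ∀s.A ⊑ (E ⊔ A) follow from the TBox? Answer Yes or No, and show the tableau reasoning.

No

1. ∀s.A ⊑ (E ⊔ A)  ⇔  (∀s.A ⊓ (¬E ⊓ ¬A)) unsat w.r.t. T
   open: L(x₀) ⊇ {C, ¬A, ¬D, ¬E, ¬F, …}
2. Hence ∀s.A ⊑ (E ⊔ A): not entailed.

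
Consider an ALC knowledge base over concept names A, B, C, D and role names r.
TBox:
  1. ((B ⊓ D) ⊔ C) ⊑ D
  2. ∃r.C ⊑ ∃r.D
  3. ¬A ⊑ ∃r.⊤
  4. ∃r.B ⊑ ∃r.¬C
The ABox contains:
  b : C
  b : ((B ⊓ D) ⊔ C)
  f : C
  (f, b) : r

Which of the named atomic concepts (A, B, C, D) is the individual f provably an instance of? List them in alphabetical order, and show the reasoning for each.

{C, D}

1. f : A?  L(f) = {C} ∪ {¬A}
   apply at f: ¬A⊑∃r.⊤
   open: L(f) ⊇ {C, D, ¬A, ∀r.¬B, ∃r.D, …} (+ ∃-successors) — f ∉ A possible
2. f : B?  L(f) = {C} ∪ {¬B}
   open: L(f) ⊇ {A, C, D, ¬B, ∀r.¬B, …} (+ ∃-successors) — f ∉ B possible
3. f : C?  L(f) = {C} ∪ {¬C}
   clash {C, ¬C} at f — f ∈ C
4. f : D?  L(f) = {C} ∪ {¬D}
   clash {D, ¬D} at f — f ∈ D
5. Entailed for f: {C, D}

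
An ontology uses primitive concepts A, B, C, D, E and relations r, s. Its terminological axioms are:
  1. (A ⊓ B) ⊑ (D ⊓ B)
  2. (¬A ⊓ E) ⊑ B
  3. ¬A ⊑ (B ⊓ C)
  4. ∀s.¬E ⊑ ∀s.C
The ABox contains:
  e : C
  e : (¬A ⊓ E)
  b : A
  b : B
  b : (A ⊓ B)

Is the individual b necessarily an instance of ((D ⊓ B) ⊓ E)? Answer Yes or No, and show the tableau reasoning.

1. b : ((D ⊓ B) ⊓ E)?  L(b) = {A, B, (A ⊓ B)} ∪ {((¬D ⊔ ¬B) ⊔ ¬E)}
   apply at b: (A ⊓ B)⊑(D ⊓ B)
   open: L(b) ⊇ {A, B, D, ¬E, ∃s.E} (+ ∃-successors) — b ∉ ((D ⊓ B) ⊓ E) possible
2. Hence b : ((D ⊓ B) ⊓ E): not entailed.

No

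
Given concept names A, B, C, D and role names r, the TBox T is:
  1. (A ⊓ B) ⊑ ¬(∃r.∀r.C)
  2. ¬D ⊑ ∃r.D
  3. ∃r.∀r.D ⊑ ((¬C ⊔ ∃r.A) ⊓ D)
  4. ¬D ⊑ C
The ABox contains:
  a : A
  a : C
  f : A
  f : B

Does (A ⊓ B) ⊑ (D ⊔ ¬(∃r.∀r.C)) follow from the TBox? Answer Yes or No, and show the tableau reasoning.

Yes

1. (A ⊓ B) ⊑ (D ⊔ ¬(∃r.∀r.C))  ⇔  ((A ⊓ B) ⊓ (¬D ⊓ ∃r.∀r.C)) unsat w.r.t. T
   all branches close; clash {D, ¬D} at x₀
2. Hence (A ⊓ B) ⊑ (D ⊔ ¬(∃r.∀r.C)): entailed.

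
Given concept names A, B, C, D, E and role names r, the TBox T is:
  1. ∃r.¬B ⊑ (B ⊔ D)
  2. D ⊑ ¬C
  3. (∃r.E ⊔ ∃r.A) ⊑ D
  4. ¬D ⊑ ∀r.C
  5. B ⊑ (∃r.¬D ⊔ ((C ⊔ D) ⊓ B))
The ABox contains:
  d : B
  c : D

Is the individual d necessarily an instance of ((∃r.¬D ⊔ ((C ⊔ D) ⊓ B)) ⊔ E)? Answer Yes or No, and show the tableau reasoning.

1. d : ((∃r.¬D ⊔ ((C ⊔ D) ⊓ B)) ⊔ E)?  L(d) = {B} ∪ {((∀r.D ⊓ ((¬C ⊓ ¬D) ⊔ ¬B)) ⊓ ¬E)}
   clash {B, ¬B} at d — d ∈ ((∃r.¬D ⊔ ((C ⊔ D) ⊓ B)) ⊔ E)
2. Hence d : ((∃r.¬D ⊔ ((C ⊔ D) ⊓ B)) ⊔ E): entailed.

Yes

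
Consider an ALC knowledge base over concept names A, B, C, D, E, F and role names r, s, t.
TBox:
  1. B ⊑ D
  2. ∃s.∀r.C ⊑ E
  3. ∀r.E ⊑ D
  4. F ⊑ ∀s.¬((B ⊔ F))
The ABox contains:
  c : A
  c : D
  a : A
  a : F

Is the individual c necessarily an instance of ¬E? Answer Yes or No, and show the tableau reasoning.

No

1. c : ¬E?  L(c) = {A, D} ∪ {E}
   open: L(c) ⊇ {A, D, E, ¬F} — c ∉ ¬E possible
2. Hence c : ¬E: not entailed.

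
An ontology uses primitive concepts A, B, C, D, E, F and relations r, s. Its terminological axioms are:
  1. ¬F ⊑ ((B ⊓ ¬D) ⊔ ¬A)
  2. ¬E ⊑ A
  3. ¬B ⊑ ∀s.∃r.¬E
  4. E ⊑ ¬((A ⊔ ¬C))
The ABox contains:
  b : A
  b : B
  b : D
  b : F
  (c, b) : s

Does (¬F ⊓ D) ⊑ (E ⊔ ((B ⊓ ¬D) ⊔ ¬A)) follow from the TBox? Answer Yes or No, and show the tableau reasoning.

1. (¬F ⊓ D) ⊑ (E ⊔ ((B ⊓ ¬D) ⊔ ¬A))  ⇔  ((¬F ⊓ D) ⊓ (¬E ⊓ ((¬B ⊔ D) ⊓ A))) unsat w.r.t. T
   all branches close; clash {A, ¬A} at x₀
2. Hence (¬F ⊓ D) ⊑ (E ⊔ ((B ⊓ ¬D) ⊔ ¬A)): entailed.

Yes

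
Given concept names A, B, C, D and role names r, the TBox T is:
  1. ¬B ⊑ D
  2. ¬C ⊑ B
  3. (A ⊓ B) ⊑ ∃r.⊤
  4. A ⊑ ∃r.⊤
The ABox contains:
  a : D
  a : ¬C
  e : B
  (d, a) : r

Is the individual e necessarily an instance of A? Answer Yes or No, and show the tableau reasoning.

No

1. e : A?  L(e) = {B} ∪ {¬A}
   open: L(e) ⊇ {B, ¬A} — e ∉ A possible
2. Hence e : A: not entailed.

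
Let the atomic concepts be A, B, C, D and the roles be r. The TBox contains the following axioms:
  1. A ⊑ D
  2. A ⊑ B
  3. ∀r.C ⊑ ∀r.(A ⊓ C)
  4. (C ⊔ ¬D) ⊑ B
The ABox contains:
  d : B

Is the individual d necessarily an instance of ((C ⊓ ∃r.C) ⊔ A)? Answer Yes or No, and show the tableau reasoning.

No

1. d : ((C ⊓ ∃r.C) ⊔ A)?  L(d) = {B} ∪ {((¬C ⊔ ∀r.¬C) ⊓ ¬A)}
   open: L(d) ⊇ {B, ¬A, ¬C, ∃r.¬C} (+ ∃-successors) — d ∉ ((C ⊓ ∃r.C) ⊔ A) possible
2. Hence d : ((C ⊓ ∃r.C) ⊔ A): not entailed.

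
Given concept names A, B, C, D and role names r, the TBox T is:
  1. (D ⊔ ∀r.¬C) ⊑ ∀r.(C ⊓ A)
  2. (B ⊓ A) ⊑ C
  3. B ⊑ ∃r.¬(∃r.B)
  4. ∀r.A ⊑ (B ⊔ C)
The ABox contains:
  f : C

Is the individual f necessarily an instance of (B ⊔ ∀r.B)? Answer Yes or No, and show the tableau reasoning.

1. f : (B ⊔ ∀r.B)?  L(f) = {C} ∪ {(¬B ⊓ ∃r.¬B)}
   open: L(f) ⊇ {C, ¬B, ¬D, ∃r.C, ∃r.¬A, …} (+ ∃-successors) — f ∉ (B ⊔ ∀r.B) possible
2. Hence f : (B ⊔ ∀r.B): not entailed.

No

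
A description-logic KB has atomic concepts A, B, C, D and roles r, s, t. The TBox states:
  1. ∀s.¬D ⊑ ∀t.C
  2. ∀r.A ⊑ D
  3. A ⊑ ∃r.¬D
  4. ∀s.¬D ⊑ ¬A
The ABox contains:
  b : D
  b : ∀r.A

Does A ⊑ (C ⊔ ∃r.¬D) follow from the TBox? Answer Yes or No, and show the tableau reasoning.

Yes

1. A ⊑ (C ⊔ ∃r.¬D)  ⇔  (A ⊓ (¬C ⊓ ∀r.D)) unsat w.r.t. T
   all branches close; clash {A, ¬A} at x₀
2. Hence A ⊑ (C ⊔ ∃r.¬D): entailed.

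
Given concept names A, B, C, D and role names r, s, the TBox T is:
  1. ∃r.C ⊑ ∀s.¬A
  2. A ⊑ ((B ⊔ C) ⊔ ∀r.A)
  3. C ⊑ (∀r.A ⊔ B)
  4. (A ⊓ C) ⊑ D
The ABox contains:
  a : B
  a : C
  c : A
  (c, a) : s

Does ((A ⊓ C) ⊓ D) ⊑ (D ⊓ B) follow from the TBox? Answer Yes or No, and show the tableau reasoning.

No

1. ((A ⊓ C) ⊓ D) ⊑ (D ⊓ B)  ⇔  (((A ⊓ C) ⊓ D) ⊓ (¬D ⊔ ¬B)) unsat w.r.t. T
   apply at x₀: A⊑((B ⊔ C) ⊔ ∀r.A); C⊑(∀r.A ⊔ B)
   open: L(x₀) ⊇ {A, C, D, ¬B, ∀r.A, …}
2. Hence ((A ⊓ C) ⊓ D) ⊑ (D ⊓ B): not entailed.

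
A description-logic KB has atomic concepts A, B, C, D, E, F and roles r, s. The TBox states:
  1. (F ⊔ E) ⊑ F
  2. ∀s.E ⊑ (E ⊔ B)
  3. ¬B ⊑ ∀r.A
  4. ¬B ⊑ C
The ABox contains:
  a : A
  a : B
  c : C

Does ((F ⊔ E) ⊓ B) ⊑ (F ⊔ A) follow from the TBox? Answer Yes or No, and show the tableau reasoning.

Yes

1. ((F ⊔ E) ⊓ B) ⊑ (F ⊔ A)  ⇔  (((F ⊔ E) ⊓ B) ⊓ (¬F ⊓ ¬A)) unsat w.r.t. T
   all branches close; clash {F, ¬F} at x₀
2. Hence ((F ⊔ E) ⊓ B) ⊑ (F ⊔ A): entailed.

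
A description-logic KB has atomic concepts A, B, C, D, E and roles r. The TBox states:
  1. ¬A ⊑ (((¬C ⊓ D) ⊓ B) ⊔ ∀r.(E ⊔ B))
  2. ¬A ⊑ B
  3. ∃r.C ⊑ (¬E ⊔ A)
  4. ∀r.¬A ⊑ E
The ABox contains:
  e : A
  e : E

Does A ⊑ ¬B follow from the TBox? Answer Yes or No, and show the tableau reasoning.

No

1. A ⊑ ¬B  ⇔  (A ⊓ B) unsat w.r.t. T
   open: L(x₀) ⊇ {A, B, ∀r.¬C, ∃r.A} (+ ∃-successors)
2. Hence A ⊑ ¬B: not entailed.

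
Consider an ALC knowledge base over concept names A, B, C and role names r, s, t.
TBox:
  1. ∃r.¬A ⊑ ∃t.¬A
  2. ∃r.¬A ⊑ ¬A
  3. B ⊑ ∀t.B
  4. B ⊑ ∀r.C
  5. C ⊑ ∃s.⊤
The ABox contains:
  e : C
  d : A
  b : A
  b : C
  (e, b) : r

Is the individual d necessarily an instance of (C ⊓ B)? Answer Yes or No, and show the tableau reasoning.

No

1. d : (C ⊓ B)?  L(d) = {A} ∪ {(¬C ⊔ ¬B)}
   open: L(d) ⊇ {A, ¬B, ¬C, ∀r.A} — d ∉ (C ⊓ B) possible
2. Hence d : (C ⊓ B): not entailed.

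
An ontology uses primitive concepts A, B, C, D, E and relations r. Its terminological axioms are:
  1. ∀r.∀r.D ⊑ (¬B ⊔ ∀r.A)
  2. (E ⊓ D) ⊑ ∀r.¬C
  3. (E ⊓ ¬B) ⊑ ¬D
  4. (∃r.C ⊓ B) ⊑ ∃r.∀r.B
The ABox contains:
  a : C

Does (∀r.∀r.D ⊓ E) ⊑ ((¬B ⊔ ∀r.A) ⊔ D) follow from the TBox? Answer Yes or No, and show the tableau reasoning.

1. (∀r.∀r.D ⊓ E) ⊑ ((¬B ⊔ ∀r.A) ⊔ D)  ⇔  ((∀r.∀r.D ⊓ E) ⊓ ((B ⊓ ∃r.¬A) ⊓ ¬D)) unsat w.r.t. T
   all branches close; clash {A, ¬A} at an ∃-successor
2. Hence (∀r.∀r.D ⊓ E) ⊑ ((¬B ⊔ ∀r.A) ⊔ D): entailed.

Yes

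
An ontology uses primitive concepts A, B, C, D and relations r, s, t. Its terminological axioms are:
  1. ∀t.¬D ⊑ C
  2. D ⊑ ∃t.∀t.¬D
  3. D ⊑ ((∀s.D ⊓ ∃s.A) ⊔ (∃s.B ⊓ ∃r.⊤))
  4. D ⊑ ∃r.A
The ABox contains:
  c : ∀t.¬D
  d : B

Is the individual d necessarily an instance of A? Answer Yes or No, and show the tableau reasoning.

No

1. d : A?  L(d) = {B} ∪ {¬A}
   open: L(d) ⊇ {B, ¬A, ¬D, ∃t.D} (+ ∃-successors) — d ∉ A possible
2. Hence d : A: not entailed.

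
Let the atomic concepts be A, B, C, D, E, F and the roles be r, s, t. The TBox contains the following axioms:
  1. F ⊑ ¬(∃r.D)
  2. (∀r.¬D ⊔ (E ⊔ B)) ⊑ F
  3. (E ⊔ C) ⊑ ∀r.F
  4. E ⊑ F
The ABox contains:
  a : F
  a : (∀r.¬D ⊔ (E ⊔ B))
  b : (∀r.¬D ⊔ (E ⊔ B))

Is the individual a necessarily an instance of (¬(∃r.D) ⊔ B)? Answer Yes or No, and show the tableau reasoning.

Yes

1. a : (¬(∃r.D) ⊔ B)?  L(a) = {F, (∀r.¬D ⊔ (E ⊔ B))} ∪ {(∃r.D ⊓ ¬B)}
   clash {D, ¬D} at an ∃-successor — a ∈ (¬(∃r.D) ⊔ B)
2. Hence a : (¬(∃r.D) ⊔ B): entailed.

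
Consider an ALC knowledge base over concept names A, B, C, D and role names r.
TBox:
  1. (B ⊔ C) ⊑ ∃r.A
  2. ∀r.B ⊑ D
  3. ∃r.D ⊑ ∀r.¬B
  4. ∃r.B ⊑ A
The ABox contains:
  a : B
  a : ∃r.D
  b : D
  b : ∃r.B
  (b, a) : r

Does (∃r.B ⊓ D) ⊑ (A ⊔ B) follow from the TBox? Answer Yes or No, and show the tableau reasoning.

1. (∃r.B ⊓ D) ⊑ (A ⊔ B)  ⇔  ((∃r.B ⊓ D) ⊓ (¬A ⊓ ¬B)) unsat w.r.t. T
   all branches close; clash {A, ¬A} at x₀
2. Hence (∃r.B ⊓ D) ⊑ (A ⊔ B): entailed.

Yes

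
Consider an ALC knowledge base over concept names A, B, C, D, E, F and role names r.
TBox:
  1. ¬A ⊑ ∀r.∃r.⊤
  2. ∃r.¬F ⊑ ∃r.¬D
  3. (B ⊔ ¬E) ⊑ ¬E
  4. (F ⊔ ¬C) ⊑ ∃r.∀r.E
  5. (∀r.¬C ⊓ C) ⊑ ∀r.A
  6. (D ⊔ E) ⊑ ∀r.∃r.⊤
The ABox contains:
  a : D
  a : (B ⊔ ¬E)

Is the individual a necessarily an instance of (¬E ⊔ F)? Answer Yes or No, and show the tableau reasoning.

1. a : (¬E ⊔ F)?  L(a) = {D, (B ⊔ ¬E)} ∪ {(E ⊓ ¬F)}
   clash {E, ¬E} at a — a ∈ (¬E ⊔ F)
2. Hence a : (¬E ⊔ F): entailed.

Yes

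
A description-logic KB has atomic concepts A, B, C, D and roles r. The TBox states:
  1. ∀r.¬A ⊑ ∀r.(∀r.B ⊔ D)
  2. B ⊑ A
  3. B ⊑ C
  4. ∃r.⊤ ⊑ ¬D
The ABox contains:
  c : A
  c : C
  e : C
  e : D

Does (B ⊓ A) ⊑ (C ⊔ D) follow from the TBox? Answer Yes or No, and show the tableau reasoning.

Yes

1. (B ⊓ A) ⊑ (C ⊔ D)  ⇔  ((B ⊓ A) ⊓ (¬C ⊓ ¬D)) unsat w.r.t. T
   all branches close; clash {C, ¬C} at x₀
2. Hence (B ⊓ A) ⊑ (C ⊔ D): entailed.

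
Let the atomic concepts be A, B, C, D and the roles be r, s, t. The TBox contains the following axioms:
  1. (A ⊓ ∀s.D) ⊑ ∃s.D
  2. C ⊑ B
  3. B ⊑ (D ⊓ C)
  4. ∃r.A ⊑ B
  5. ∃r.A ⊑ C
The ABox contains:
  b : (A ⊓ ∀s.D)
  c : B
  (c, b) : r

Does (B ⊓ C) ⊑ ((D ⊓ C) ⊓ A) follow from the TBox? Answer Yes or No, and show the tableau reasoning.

1. (B ⊓ C) ⊑ ((D ⊓ C) ⊓ A)  ⇔  ((B ⊓ C) ⊓ ((¬D ⊔ ¬C) ⊔ ¬A)) unsat w.r.t. T
   apply at x₀: B⊑(D ⊓ C)
   open: L(x₀) ⊇ {B, C, D, ¬A}
2. Hence (B ⊓ C) ⊑ ((D ⊓ C) ⊓ A): not entailed.

No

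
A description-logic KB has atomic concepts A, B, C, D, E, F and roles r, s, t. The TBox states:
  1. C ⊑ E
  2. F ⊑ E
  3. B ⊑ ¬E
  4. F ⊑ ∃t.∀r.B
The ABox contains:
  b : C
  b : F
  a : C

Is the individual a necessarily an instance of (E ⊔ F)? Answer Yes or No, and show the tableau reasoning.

1. a : (E ⊔ F)?  L(a) = {C} ∪ {(¬E ⊓ ¬F)}
   clash {E, ¬E} at a — a ∈ (E ⊔ F)
2. Hence a : (E ⊔ F): entailed.

Yes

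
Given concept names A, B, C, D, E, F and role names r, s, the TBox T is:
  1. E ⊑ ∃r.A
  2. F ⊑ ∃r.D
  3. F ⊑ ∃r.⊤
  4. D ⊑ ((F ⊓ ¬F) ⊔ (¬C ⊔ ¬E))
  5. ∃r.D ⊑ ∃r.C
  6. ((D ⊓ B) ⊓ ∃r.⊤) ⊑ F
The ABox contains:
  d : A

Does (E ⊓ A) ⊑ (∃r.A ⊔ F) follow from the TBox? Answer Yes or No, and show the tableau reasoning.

Yes

1. (E ⊓ A) ⊑ (∃r.A ⊔ F)  ⇔  ((E ⊓ A) ⊓ (∀r.¬A ⊓ ¬F)) unsat w.r.t. T
   all branches close; clash {F, ¬F} at x₀
2. Hence (E ⊓ A) ⊑ (∃r.A ⊔ F): entailed.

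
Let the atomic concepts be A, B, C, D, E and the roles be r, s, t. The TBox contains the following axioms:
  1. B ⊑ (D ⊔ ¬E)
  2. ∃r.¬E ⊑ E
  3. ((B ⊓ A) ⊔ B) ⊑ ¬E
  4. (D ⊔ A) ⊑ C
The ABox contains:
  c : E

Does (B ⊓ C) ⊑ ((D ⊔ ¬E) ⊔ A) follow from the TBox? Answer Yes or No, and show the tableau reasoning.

1. (B ⊓ C) ⊑ ((D ⊔ ¬E) ⊔ A)  ⇔  ((B ⊓ C) ⊓ ((¬D ⊓ E) ⊓ ¬A)) unsat w.r.t. T
   all branches close; clash {E, ¬E} at x₀
2. Hence (B ⊓ C) ⊑ ((D ⊔ ¬E) ⊔ A): entailed.

Yes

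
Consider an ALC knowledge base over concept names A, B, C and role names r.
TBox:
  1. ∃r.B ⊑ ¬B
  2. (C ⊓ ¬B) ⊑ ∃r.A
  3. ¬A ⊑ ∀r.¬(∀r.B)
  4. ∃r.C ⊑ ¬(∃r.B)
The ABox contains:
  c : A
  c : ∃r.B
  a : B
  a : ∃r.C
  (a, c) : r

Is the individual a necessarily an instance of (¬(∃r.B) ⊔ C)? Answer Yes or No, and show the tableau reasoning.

1. a : (¬(∃r.B) ⊔ C)?  L(a) = {B, ∃r.C} ∪ {(∃r.B ⊓ ¬C)}
   clash {B, ¬B} at a — a ∈ (¬(∃r.B) ⊔ C)
2. Hence a : (¬(∃r.B) ⊔ C): entailed.

Yes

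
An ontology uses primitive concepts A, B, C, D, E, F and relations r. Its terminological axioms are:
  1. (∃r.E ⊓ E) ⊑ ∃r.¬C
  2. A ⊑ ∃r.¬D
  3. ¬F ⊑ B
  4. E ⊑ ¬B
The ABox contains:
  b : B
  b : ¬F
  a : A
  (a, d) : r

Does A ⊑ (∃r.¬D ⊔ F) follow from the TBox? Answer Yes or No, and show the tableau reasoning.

1. A ⊑ (∃r.¬D ⊔ F)  ⇔  (A ⊓ (∀r.D ⊓ ¬F)) unsat w.r.t. T
   all branches close; clash {B, ¬B} at x₀
2. Hence A ⊑ (∃r.¬D ⊔ F): entailed.

Yes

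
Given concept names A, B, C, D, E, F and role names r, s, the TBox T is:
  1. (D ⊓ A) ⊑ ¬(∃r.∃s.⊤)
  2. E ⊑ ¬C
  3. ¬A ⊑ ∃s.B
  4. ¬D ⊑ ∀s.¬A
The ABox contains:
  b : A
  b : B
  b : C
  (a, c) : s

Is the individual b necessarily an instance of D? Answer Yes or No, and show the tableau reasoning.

No

1. b : D?  L(b) = {A, B, C} ∪ {¬D}
   apply at b: ¬D⊑∀s.¬A
   open: L(b) ⊇ {A, B, C, ¬D, ¬E, …} — b ∉ D possible
2. Hence b : D: not entailed.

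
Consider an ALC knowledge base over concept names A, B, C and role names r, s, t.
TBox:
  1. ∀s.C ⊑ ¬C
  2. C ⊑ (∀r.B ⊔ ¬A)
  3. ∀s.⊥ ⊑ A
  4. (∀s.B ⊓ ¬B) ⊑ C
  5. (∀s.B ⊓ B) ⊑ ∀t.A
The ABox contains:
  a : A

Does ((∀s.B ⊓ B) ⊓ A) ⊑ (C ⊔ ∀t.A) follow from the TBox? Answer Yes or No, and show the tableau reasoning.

1. ((∀s.B ⊓ B) ⊓ A) ⊑ (C ⊔ ∀t.A)  ⇔  (((∀s.B ⊓ B) ⊓ A) ⊓ (¬C ⊓ ∃t.¬A)) unsat w.r.t. T
   all branches close; clash {C, ¬C} at x₀
2. Hence ((∀s.B ⊓ B) ⊓ A) ⊑ (C ⊔ ∀t.A): entailed.

Yes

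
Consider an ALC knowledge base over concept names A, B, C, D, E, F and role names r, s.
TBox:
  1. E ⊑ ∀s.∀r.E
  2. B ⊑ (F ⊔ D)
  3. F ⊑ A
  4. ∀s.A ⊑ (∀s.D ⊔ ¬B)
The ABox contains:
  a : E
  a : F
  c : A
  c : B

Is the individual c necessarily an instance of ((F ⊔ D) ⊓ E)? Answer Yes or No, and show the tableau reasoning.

No

1. c : ((F ⊔ D) ⊓ E)?  L(c) = {A, B} ∪ {((¬F ⊓ ¬D) ⊔ ¬E)}
   apply at c: B⊑(F ⊔ D)
   open: L(c) ⊇ {A, B, F, ¬E, ∃s.¬A} (+ ∃-successors) — c ∉ ((F ⊔ D) ⊓ E) possible
2. Hence c : ((F ⊔ D) ⊓ E): not entailed.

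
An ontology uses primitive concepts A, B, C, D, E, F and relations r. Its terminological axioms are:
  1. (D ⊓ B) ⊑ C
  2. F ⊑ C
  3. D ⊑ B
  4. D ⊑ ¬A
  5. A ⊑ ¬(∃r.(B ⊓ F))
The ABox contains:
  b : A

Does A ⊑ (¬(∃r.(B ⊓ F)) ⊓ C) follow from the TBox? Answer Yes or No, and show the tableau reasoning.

1. A ⊑ (¬(∃r.(B ⊓ F)) ⊓ C)  ⇔  (A ⊓ (∃r.(B ⊓ F) ⊔ ¬C)) unsat w.r.t. T
   apply at x₀: A⊑¬(∃r.(B ⊓ F))
   open: L(x₀) ⊇ {A, ¬C, ¬D, ¬F, ∀r.(¬B ⊔ ¬F)}
2. Hence A ⊑ (¬(∃r.(B ⊓ F)) ⊓ C): not entailed.

No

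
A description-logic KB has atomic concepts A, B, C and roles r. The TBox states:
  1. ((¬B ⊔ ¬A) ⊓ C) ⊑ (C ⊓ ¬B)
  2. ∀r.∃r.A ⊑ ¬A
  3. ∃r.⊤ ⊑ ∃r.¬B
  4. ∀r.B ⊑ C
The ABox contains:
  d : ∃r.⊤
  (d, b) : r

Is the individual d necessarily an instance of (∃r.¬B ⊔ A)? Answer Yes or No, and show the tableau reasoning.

Yes

1. d : (∃r.¬B ⊔ A)?  L(d) = {∃r.⊤} ∪ {(∀r.B ⊓ ¬A)}
   clash {B, ¬B} at an ∃-successor — d ∈ (∃r.¬B ⊔ A)
2. Hence d : (∃r.¬B ⊔ A): entailed.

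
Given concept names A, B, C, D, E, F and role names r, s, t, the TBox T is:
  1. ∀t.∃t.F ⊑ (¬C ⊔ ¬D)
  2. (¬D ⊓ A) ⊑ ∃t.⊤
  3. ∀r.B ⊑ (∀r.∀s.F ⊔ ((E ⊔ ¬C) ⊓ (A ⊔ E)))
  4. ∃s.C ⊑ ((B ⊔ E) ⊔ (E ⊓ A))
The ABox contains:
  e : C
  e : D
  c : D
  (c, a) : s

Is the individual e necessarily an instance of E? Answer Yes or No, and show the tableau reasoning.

No

1. e : E?  L(e) = {C, D} ∪ {¬E}
   open: L(e) ⊇ {C, D, ¬E, ∀s.¬C, ∃r.¬B, …} (+ ∃-successors) — e ∉ E possible
2. Hence e : E: not entailed.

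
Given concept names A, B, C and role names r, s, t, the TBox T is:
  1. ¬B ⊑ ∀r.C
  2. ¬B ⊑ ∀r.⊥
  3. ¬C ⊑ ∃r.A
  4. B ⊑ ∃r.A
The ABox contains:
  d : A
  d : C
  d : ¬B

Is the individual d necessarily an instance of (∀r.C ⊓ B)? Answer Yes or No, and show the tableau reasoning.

No

1. d : (∀r.C ⊓ B)?  L(d) = {A, C, ¬B} ∪ {(∃r.¬C ⊔ ¬B)}
   apply at d: ¬B⊑∀r.C; ¬B⊑∀r.⊥
   open: L(d) ⊇ {A, C, ¬B, ∀r.C, ∀r.⊥} — d ∉ (∀r.C ⊓ B) possible
2. Hence d : (∀r.C ⊓ B): not entailed.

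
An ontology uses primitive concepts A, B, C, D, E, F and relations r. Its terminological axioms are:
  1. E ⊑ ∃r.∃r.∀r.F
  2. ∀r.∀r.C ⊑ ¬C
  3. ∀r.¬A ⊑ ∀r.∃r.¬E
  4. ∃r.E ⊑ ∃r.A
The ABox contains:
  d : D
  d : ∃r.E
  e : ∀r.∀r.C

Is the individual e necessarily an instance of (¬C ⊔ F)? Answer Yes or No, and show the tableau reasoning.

1. e : (¬C ⊔ F)?  L(e) = {∀r.∀r.C} ∪ {(C ⊓ ¬F)}
   clash {C, ¬C} at e — e ∈ (¬C ⊔ F)
2. Hence e : (¬C ⊔ F): entailed.

Yes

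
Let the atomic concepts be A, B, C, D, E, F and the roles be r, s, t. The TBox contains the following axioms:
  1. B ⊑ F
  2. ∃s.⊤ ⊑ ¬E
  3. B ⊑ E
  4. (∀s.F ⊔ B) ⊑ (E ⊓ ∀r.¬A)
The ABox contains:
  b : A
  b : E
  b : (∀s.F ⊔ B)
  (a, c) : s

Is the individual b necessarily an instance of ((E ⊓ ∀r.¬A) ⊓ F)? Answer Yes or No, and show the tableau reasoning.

No

1. b : ((E ⊓ ∀r.¬A) ⊓ F)?  L(b) = {A, E, (∀s.F ⊔ B)} ∪ {((¬E ⊔ ∃r.A) ⊔ ¬F)}
   apply at b: (∀s.F ⊔ B)⊑(E ⊓ ∀r.¬A)
   open: L(b) ⊇ {A, E, ¬B, ¬F, ∀r.¬A, …} — b ∉ ((E ⊓ ∀r.¬A) ⊓ F) possible
2. Hence b : ((E ⊓ ∀r.¬A) ⊓ F): not entailed.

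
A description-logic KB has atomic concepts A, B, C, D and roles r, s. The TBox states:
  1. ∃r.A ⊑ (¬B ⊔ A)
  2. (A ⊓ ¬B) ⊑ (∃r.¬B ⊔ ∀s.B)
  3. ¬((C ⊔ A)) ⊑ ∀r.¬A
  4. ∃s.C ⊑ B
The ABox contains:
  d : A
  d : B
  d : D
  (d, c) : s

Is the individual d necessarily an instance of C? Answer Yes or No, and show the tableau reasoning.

1. d : C?  L(d) = {A, B, D} ∪ {¬C}
   open: L(d) ⊇ {A, B, D, ¬C, ∀r.¬A} — d ∉ C possible
2. Hence d : C: not entailed.

No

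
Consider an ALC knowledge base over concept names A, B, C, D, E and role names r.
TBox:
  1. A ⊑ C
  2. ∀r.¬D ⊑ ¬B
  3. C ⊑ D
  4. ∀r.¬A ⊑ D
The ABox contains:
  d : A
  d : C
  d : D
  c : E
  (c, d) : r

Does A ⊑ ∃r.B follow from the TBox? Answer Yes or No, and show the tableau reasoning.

1. A ⊑ ∃r.B  ⇔  (A ⊓ ∀r.¬B) unsat w.r.t. T
   apply at x₀: A⊑C
   open: L(x₀) ⊇ {A, C, D, ∀r.¬B, ∃r.D} (+ ∃-successors)
2. Hence A ⊑ ∃r.B: not entailed.

No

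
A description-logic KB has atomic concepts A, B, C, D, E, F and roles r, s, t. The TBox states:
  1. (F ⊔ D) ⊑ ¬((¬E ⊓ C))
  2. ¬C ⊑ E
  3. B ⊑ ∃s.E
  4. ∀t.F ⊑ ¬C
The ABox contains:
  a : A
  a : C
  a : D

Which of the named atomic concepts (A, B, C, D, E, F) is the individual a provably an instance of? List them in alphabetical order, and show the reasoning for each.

{A, C, D, E}

1. a : A?  L(a) = {A, C, D} ∪ {¬A}
   clash {A, ¬A} at a — a ∈ A
2. a : B?  L(a) = {A, C, D} ∪ {¬B}
   open: L(a) ⊇ {A, C, D, E, ¬B, …} (+ ∃-successors) — a ∉ B possible
3. a : C?  L(a) = {A, C, D} ∪ {¬C}
   clash {C, ¬C} at a — a ∈ C
4. a : D?  L(a) = {A, C, D} ∪ {¬D}
   clash {D, ¬D} at a — a ∈ D
5. a : E?  L(a) = {A, C, D} ∪ {¬E}
   clash {C, ¬C} at a — a ∈ E
6. a : F?  L(a) = {A, C, D} ∪ {¬F}
   open: L(a) ⊇ {A, C, D, E, ¬B, …} (+ ∃-successors) — a ∉ F possible
7. Entailed for a: {A, C, D, E}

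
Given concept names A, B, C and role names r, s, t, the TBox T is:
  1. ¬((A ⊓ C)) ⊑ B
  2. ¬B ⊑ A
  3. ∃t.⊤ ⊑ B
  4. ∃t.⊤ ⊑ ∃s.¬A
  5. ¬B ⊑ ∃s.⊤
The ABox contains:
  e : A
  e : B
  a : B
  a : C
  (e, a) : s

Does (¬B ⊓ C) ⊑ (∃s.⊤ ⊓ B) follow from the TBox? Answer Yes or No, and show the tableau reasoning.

No

1. (¬B ⊓ C) ⊑ (∃s.⊤ ⊓ B)  ⇔  ((¬B ⊓ C) ⊓ (∀s.⊥ ⊔ ¬B)) unsat w.r.t. T
   apply at x₀: ¬B⊑A; ¬B⊑∃s.⊤
   open: L(x₀) ⊇ {A, C, ¬B, ∀t.⊥, ∃s.⊤} (+ ∃-successors)
2. Hence (¬B ⊓ C) ⊑ (∃s.⊤ ⊓ B): not entailed.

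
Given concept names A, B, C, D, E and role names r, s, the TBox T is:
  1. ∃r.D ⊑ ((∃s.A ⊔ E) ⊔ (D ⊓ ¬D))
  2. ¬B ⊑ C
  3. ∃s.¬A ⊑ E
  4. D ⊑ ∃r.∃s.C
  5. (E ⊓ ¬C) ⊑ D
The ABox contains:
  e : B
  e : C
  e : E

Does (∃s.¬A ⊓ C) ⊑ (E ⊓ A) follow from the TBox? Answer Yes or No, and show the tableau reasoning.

No

1. (∃s.¬A ⊓ C) ⊑ (E ⊓ A)  ⇔  ((∃s.¬A ⊓ C) ⊓ (¬E ⊔ ¬A)) unsat w.r.t. T
   apply at x₀: ∃s.¬A⊑E
   open: L(x₀) ⊇ {C, E, ¬A, ¬D, ∀r.¬D, …} (+ ∃-successors)
2. Hence (∃s.¬A ⊓ C) ⊑ (E ⊓ A): not entailed.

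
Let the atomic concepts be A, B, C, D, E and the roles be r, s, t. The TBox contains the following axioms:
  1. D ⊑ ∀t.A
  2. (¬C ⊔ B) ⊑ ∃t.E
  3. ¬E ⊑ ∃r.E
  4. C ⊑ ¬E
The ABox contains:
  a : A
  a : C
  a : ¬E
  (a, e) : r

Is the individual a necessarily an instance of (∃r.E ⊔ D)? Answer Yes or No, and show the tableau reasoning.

1. a : (∃r.E ⊔ D)?  L(a) = {A, C, ¬E} ∪ {(∀r.¬E ⊓ ¬D)}
   clash {E, ¬E} at an ∃-successor — a ∈ (∃r.E ⊔ D)
2. Hence a : (∃r.E ⊔ D): entailed.

Yes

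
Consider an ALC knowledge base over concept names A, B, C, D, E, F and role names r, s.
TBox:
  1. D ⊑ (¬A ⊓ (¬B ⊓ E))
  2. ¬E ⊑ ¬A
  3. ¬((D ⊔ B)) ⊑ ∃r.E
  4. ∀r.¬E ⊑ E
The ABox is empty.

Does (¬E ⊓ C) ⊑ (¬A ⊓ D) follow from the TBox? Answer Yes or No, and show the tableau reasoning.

1. (¬E ⊓ C) ⊑ (¬A ⊓ D)  ⇔  ((¬E ⊓ C) ⊓ (A ⊔ ¬D)) unsat w.r.t. T
   apply at x₀: ¬E⊑¬A
   open: L(x₀) ⊇ {B, C, ¬A, ¬D, ¬E, …} (+ ∃-successors)
2. Hence (¬E ⊓ C) ⊑ (¬A ⊓ D): not entailed.

No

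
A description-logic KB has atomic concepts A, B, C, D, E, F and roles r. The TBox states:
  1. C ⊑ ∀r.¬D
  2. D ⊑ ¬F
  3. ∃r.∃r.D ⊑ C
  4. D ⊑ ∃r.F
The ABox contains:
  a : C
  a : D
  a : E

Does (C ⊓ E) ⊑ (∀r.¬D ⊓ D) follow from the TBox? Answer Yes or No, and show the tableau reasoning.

1. (C ⊓ E) ⊑ (∀r.¬D ⊓ D)  ⇔  ((C ⊓ E) ⊓ (∃r.D ⊔ ¬D)) unsat w.r.t. T
   apply at x₀: C⊑∀r.¬D
   open: L(x₀) ⊇ {C, E, ¬D, ∀r.¬D}
2. Hence (C ⊓ E) ⊑ (∀r.¬D ⊓ D): not entailed.

No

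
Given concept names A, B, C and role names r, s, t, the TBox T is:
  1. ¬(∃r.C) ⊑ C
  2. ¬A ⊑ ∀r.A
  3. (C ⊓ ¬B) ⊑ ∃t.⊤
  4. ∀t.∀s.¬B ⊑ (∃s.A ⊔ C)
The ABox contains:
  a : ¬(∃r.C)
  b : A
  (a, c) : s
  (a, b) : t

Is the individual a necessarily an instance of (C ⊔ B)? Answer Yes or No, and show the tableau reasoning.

Yes

1. a : (C ⊔ B)?  L(a) = {¬(∃r.C)} ∪ {(¬C ⊓ ¬B)}
   clash {C, ¬C} at a — a ∈ (C ⊔ B)
2. Hence a : (C ⊔ B): entailed.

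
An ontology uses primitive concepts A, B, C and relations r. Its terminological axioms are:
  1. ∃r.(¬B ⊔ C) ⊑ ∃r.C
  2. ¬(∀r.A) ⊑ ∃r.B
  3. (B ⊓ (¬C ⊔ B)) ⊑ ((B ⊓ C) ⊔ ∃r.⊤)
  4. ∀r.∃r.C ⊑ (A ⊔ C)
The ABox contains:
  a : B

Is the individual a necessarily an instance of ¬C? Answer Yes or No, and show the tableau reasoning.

No

1. a : ¬C?  L(a) = {B} ∪ {C}
   open: L(a) ⊇ {B, C, ∀r.(B ⊓ ¬C), ∀r.A, ∃r.∀r.¬C} (+ ∃-successors) — a ∉ ¬C possible
2. Hence a : ¬C: not entailed.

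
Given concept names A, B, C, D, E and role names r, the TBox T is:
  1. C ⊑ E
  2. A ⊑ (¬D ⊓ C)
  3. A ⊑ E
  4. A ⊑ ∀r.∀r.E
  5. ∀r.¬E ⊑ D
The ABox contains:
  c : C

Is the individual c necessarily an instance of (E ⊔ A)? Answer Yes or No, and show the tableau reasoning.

1. c : (E ⊔ A)?  L(c) = {C} ∪ {(¬E ⊓ ¬A)}
   clash {E, ¬E} at c — c ∈ (E ⊔ A)
2. Hence c : (E ⊔ A): entailed.

Yes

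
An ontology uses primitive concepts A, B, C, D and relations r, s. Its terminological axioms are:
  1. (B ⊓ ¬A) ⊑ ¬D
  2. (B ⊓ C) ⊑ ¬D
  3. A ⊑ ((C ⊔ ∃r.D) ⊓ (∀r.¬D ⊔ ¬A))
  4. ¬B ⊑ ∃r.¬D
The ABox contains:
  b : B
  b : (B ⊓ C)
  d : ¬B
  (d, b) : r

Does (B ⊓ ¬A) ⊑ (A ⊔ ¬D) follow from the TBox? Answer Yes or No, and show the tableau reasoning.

1. (B ⊓ ¬A) ⊑ (A ⊔ ¬D)  ⇔  ((B ⊓ ¬A) ⊓ (¬A ⊓ D)) unsat w.r.t. T
   all branches close; clash {D, ¬D} at x₀
2. Hence (B ⊓ ¬A) ⊑ (A ⊔ ¬D): entailed.

Yes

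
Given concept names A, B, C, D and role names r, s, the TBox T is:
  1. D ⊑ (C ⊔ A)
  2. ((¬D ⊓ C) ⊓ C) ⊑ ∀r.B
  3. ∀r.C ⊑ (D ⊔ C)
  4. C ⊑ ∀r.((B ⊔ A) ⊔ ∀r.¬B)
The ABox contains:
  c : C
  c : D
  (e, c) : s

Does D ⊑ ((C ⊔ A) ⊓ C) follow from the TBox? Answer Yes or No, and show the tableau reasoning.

1. D ⊑ ((C ⊔ A) ⊓ C)  ⇔  (D ⊓ ((¬C ⊓ ¬A) ⊔ ¬C)) unsat w.r.t. T
   apply at x₀: D⊑(C ⊔ A)
   open: L(x₀) ⊇ {A, D, ¬C, ∃r.¬C} (+ ∃-successors)
2. Hence D ⊑ ((C ⊔ A) ⊓ C): not entailed.

No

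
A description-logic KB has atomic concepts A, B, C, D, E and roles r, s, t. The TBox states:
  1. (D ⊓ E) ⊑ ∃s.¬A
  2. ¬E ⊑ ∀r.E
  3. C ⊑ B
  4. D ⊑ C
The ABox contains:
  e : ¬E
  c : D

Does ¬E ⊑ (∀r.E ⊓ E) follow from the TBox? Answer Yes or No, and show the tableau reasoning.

No

1. ¬E ⊑ (∀r.E ⊓ E)  ⇔  (¬E ⊓ (∃r.¬E ⊔ ¬E)) unsat w.r.t. T
   apply at x₀: ¬E⊑∀r.E
   open: L(x₀) ⊇ {¬C, ¬D, ¬E, ∀r.E}
2. Hence ¬E ⊑ (∀r.E ⊓ E): not entailed.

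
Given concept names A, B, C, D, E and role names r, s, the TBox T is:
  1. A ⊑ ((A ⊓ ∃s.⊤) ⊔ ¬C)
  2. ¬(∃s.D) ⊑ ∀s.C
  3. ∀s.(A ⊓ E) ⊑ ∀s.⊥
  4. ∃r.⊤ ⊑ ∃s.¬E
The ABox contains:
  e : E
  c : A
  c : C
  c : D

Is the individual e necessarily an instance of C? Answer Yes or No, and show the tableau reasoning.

1. e : C?  L(e) = {E} ∪ {¬C}
   open: L(e) ⊇ {E, ¬A, ¬C, ∀r.⊥, ∃s.(¬A ⊔ ¬E), …} (+ ∃-successors) — e ∉ C possible
2. Hence e : C: not entailed.

No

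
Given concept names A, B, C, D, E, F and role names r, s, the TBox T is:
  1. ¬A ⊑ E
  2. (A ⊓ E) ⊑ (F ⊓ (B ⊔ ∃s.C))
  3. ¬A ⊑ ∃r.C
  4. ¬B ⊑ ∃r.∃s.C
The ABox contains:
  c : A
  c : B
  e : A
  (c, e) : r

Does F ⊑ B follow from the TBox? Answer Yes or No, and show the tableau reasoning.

No

1. F ⊑ B  ⇔  (F ⊓ ¬B) unsat w.r.t. T
   apply at x₀: ¬B⊑∃r.∃s.C
   open: L(x₀) ⊇ {A, F, ¬B, ¬E, ∃r.∃s.C} (+ ∃-successors)
2. Hence F ⊑ B: not entailed.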